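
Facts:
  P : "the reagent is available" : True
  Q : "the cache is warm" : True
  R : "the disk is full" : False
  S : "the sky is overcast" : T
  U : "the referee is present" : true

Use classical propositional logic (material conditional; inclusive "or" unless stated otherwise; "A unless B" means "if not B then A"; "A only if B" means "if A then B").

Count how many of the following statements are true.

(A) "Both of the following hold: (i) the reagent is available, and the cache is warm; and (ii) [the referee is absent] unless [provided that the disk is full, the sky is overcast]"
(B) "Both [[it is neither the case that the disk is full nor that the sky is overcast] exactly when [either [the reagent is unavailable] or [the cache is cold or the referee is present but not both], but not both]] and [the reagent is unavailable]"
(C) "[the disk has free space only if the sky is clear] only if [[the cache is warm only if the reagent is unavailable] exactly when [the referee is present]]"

2

(A): Formalization: (P and Q) and (not U or (R -> S))

P and Q = True and True = True
not U = not True = False
R -> S = False -> True = True
not U or (R -> S) = False or True = True
(P and Q) and (not U or (R -> S)) = True and True = True
Hence (A) is true.

(B): Parsed as ((R nor S) iff (not P xor (not Q xor U))) and not P

R nor S = False nor True = False
not P = not True = False
not Q = not True = False
not Q xor U = False xor True = True
not P xor (not Q xor U) = False xor True = True
(R nor S) iff (not P xor (not Q xor U)) = False iff True = False
not P = not True = False
((R nor S) iff (not P xor (not Q xor U))) and not P = False and False = False
Hence (B) is false.

(C): In symbols: (not R -> not S) -> ((Q -> not P) iff U)

not R = not False = True
not S = not True = False
not R -> not S = True -> False = False
not P = not True = False
Q -> not P = True -> False = False
(Q -> not P) iff U = False iff True = False
(not R -> not S) -> ((Q -> not P) iff U) = False -> False = True
So (C) is true.

Count: 2.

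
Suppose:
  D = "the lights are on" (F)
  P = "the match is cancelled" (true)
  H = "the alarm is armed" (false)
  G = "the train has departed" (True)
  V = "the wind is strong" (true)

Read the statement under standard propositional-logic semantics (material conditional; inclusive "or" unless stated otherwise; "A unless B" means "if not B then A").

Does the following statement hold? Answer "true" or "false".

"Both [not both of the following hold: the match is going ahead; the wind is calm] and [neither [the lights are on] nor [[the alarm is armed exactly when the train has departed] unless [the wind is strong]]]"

Parsed as (~P nand ~V) & (D nor ((H <-> G) | V))

~P = ~T = F
~V = ~T = F
~P nand ~V = F nand F = T
H <-> G = F <-> T = F
(H <-> G) | V = F | T = T
D nor ((H <-> G) | V) = F nor T = F
(~P nand ~V) & (D nor ((H <-> G) | V)) = T & F = F

False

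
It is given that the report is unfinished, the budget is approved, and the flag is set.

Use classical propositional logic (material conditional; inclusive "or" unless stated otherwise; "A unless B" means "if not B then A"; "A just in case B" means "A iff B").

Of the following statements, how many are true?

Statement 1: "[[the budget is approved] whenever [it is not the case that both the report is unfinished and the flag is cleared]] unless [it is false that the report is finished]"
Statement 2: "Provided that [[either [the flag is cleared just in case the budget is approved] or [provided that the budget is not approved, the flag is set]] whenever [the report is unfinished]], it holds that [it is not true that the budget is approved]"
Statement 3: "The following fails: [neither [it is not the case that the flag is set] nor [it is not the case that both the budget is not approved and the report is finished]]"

2

Let L = "the report is finished" (False), W = "the flag is set" (True), M = "the budget is approved" (True).

Statement 1: In symbols: ((not L nand not W) -> M) or not L

not L = not False = True
not W = not True = False
not L nand not W = True nand False = True
(not L nand not W) -> M = True -> True = True
not L = not False = True
((not L nand not W) -> M) or not L = True or True = True
Thus Statement 1 is true.

Statement 2: Formalization: (not L -> ((not W iff M) or (not M -> W))) -> not M

not L = not False = True
not W = not True = False
not W iff M = False iff True = False
not M = not True = False
not M -> W = False -> True = True
(not W iff M) or (not M -> W) = False or True = True
not L -> ((not W iff M) or (not M -> W)) = True -> True = True
not M = not True = False
(not L -> ((not W iff M) or (not M -> W))) -> not M = True -> False = False
Hence Statement 2 is false.

Statement 3: Parsed as not (not W nor (not M nand L))

not W = not True = False
not M = not True = False
not M nand L = False nand False = True
not W nor (not M nand L) = False nor True = False
not (not W nor (not M nand L)) = not False = True
Hence Statement 3 is true.

True statements: 2 (Statement 1, Statement 3).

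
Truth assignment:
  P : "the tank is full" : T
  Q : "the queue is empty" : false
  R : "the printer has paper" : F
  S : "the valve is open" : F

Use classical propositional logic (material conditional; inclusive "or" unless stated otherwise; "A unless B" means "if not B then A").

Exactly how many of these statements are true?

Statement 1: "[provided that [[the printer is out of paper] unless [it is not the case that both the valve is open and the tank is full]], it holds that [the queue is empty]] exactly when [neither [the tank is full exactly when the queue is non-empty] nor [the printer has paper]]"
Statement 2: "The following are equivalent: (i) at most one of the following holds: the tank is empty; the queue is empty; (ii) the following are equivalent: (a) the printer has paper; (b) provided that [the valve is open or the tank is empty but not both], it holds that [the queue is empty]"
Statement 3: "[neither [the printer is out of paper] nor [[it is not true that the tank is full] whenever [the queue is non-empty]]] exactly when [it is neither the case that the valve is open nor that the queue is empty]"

1

Statement 1: In symbols: ((¬R ∨ (S ↑ P)) → Q) ↔ ((P ↔ ¬Q) ↓ R)

¬R = ¬F = T
S ↑ P = F ↑ T = T
¬R ∨ (S ↑ P) = T ∨ T = T
(¬R ∨ (S ↑ P)) → Q = T → F = F
¬Q = ¬F = T
P ↔ ¬Q = T ↔ T = T
(P ↔ ¬Q) ↓ R = T ↓ F = F
((¬R ∨ (S ↑ P)) → Q) ↔ ((P ↔ ¬Q) ↓ R) = F ↔ F = T
Thus Statement 1 is true.

Statement 2: In symbols: (¬P ↑ Q) ↔ (R ↔ ((S ⊕ ¬P) → Q))

¬P = ¬T = F
¬P ↑ Q = F ↑ F = T
¬P = ¬T = F
S ⊕ ¬P = F ⊕ F = F
(S ⊕ ¬P) → Q = F → F = T
R ↔ ((S ⊕ ¬P) → Q) = F ↔ T = F
(¬P ↑ Q) ↔ (R ↔ ((S ⊕ ¬P) → Q)) = T ↔ F = F
Thus Statement 2 is false.

Statement 3: This is (¬R ↓ (¬Q → ¬P)) ↔ (S ↓ Q).

¬R = ¬F = T
¬Q = ¬F = T
¬P = ¬T = F
¬Q → ¬P = T → F = F
¬R ↓ (¬Q → ¬P) = T ↓ F = F
S ↓ Q = F ↓ F = T
(¬R ↓ (¬Q → ¬P)) ↔ (S ↓ Q) = F ↔ T = F
Hence Statement 3 is false.

Count: 1.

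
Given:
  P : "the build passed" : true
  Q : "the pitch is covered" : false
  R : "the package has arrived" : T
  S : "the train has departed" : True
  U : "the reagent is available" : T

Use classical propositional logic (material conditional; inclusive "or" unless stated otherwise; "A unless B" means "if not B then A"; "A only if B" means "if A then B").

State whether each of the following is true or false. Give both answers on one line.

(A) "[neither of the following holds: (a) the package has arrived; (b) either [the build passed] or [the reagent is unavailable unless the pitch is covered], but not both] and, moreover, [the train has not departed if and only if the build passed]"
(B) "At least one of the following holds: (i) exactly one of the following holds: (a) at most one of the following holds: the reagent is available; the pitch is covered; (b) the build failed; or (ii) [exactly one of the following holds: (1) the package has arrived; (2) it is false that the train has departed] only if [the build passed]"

(A) F / (B) T

(A): In symbols: (R nor (P xor (~U | Q))) & (~S <-> P)

~U = ~T = F
~U | Q = F | F = F
P xor (~U | Q) = T xor F = T
R nor (P xor (~U | Q)) = T nor T = F
~S = ~T = F
~S <-> P = F <-> T = F
(R nor (P xor (~U | Q))) & (~S <-> P) = F & F = F
Thus (A) is false.

(B): In symbols: ((U nand Q) xor ~P) | ((R xor ~S) -> P)

U nand Q = T nand F = T
~P = ~T = F
(U nand Q) xor ~P = T xor F = T
~S = ~T = F
R xor ~S = T xor F = T
(R xor ~S) -> P = T -> T = T
((U nand Q) xor ~P) | ((R xor ~S) -> P) = T | T = T
Thus (B) is true.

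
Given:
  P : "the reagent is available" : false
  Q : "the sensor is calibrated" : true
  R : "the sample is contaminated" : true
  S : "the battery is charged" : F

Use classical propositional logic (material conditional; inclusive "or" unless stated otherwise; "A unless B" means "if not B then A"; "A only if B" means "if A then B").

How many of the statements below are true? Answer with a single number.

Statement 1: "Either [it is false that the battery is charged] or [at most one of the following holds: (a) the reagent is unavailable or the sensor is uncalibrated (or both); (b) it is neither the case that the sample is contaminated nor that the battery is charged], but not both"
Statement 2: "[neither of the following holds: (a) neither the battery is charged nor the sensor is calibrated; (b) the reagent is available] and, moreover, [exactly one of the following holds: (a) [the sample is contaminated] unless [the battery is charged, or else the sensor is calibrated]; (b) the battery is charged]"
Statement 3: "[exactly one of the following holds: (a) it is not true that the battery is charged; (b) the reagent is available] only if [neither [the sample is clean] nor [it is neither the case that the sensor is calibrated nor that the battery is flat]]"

Statement 1: Parsed as not S xor ((not P or not Q) nand (R nor S))

not S = not False = True
not P = not False = True
not Q = not True = False
not P or not Q = True or False = True
R nor S = True nor False = False
(not P or not Q) nand (R nor S) = True nand False = True
not S xor ((not P or not Q) nand (R nor S)) = True xor True = False
Thus Statement 1 is false.

Statement 2: This is ((S nor Q) nor P) and ((R or (S or Q)) xor S).

S nor Q = False nor True = False
(S nor Q) nor P = False nor False = True
S or Q = False or True = True
R or (S or Q) = True or True = True
(R or (S or Q)) xor S = True xor False = True
((S nor Q) nor P) and ((R or (S or Q)) xor S) = True and True = True
Thus Statement 2 is true.

Statement 3: In symbols: (not S xor P) -> (not R nor (Q nor not S))

not S = not False = True
not S xor P = True xor False = True
not R = not True = False
not S = not False = True
Q nor not S = True nor True = False
not R nor (Q nor not S) = False nor False = True
(not S xor P) -> (not R nor (Q nor not S)) = True -> True = True
Thus Statement 3 is true.

Count: 2.

2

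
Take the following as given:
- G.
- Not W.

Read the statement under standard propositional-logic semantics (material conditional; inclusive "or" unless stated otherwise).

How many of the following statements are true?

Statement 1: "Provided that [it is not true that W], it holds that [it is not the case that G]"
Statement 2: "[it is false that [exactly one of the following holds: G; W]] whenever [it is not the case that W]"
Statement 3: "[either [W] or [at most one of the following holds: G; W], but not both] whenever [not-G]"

1

Statement 1: Formalization: ¬W → ¬G

¬W = ¬F = T
¬G = ¬T = F
¬W → ¬G = T → F = F
Hence Statement 1 is false.

Statement 2: Parsed as ¬W → ¬(G ⊕ W)

¬W = ¬F = T
G ⊕ W = T ⊕ F = T
¬(G ⊕ W) = ¬T = F
¬W → ¬(G ⊕ W) = T → F = F
Thus Statement 2 is false.

Statement 3: Formalization: ¬G → (W ⊕ (G ↑ W))

¬G = ¬T = F
G ↑ W = T ↑ F = T
W ⊕ (G ↑ W) = F ⊕ T = T
¬G → (W ⊕ (G ↑ W)) = F → T = T
Thus Statement 3 is true.

True statements: 1 (Statement 3).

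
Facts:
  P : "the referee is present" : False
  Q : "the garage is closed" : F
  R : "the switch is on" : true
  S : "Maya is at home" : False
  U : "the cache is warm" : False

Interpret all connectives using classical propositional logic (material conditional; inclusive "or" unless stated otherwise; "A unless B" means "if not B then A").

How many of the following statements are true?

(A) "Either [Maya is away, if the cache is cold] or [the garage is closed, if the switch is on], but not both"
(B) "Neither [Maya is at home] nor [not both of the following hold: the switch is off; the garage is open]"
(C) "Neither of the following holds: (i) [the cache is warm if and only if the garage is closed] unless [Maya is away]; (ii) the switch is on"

(A): Parsed as (~U -> ~S) xor (R -> Q)

~U = ~F = T
~S = ~F = T
~U -> ~S = T -> T = T
R -> Q = T -> F = F
(~U -> ~S) xor (R -> Q) = T xor F = T
Hence (A) is true.

(B): This is S nor (~R nand ~Q).

~R = ~T = F
~Q = ~F = T
~R nand ~Q = F nand T = T
S nor (~R nand ~Q) = F nor T = F
Thus (B) is false.

(C): Parsed as ((U <-> Q) | ~S) nor R

U <-> Q = F <-> F = T
~S = ~F = T
(U <-> Q) | ~S = T | T = T
((U <-> Q) | ~S) nor R = T nor T = F
Hence (C) is false.

1 of the 3 statements is true ((A)).

1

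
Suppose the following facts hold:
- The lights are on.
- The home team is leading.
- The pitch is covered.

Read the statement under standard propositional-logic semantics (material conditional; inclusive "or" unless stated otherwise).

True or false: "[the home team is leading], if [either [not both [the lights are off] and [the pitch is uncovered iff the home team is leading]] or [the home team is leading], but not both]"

Let V = "the lights are on" (True), G = "the pitch is covered" (True), P = "the home team is leading" (True).
In symbols: ((not V nand (not G iff P)) xor P) -> P

not V = not True = False
not G = not True = False
not G iff P = False iff True = False
not V nand (not G iff P) = False nand False = True
(not V nand (not G iff P)) xor P = True xor True = False
((not V nand (not G iff P)) xor P) -> P = False -> True = True

true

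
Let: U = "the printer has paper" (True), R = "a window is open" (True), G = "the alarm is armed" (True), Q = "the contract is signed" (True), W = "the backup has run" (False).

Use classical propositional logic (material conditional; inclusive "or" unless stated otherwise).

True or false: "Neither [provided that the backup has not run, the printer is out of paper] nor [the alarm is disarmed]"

In symbols: (~W -> ~U) nor ~G

~W = ~F = T
~U = ~T = F
~W -> ~U = T -> F = F
~G = ~T = F
(~W -> ~U) nor ~G = F nor F = T

true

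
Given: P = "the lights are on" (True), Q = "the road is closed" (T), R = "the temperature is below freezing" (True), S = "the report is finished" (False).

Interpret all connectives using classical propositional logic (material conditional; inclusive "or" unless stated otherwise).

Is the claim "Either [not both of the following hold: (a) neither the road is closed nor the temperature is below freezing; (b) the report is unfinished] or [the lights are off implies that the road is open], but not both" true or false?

false

Values: Q=T, R=T, S=F, P=T.
Parsed as ((Q nor R) nand ~S) xor (~P -> ~Q)

Q nor R = T nor T = F
~S = ~F = T
(Q nor R) nand ~S = F nand T = T
~P = ~T = F
~Q = ~T = F
~P -> ~Q = F -> F = T
((Q nor R) nand ~S) xor (~P -> ~Q) = T xor T = F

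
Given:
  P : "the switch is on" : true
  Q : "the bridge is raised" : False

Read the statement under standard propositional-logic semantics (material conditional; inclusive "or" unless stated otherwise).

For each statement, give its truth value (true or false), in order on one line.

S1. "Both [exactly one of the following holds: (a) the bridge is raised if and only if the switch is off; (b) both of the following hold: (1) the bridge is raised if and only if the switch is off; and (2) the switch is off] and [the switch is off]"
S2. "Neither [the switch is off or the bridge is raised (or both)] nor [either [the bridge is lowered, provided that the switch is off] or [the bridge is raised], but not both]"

S1: In symbols: ((Q <-> ~P) xor ((Q <-> ~P) & ~P)) & ~P

~P = ~T = F
Q <-> ~P = F <-> F = T
~P = ~T = F
Q <-> ~P = F <-> F = T
~P = ~T = F
(Q <-> ~P) & ~P = T & F = F
(Q <-> ~P) xor ((Q <-> ~P) & ~P) = T xor F = T
~P = ~T = F
((Q <-> ~P) xor ((Q <-> ~P) & ~P)) & ~P = T & F = F
So S1 is false.

S2: In symbols: (~P | Q) nor ((~P -> ~Q) xor Q)

~P = ~T = F
~P | Q = F | F = F
~P = ~T = F
~Q = ~F = T
~P -> ~Q = F -> T = T
(~P -> ~Q) xor Q = T xor F = T
(~P | Q) nor ((~P -> ~Q) xor Q) = F nor T = F
So S2 is false.

S1 false, S2 false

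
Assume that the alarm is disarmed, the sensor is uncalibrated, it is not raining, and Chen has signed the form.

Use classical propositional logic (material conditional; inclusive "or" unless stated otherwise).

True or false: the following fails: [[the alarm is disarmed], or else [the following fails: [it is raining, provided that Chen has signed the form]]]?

Let D = "the alarm is armed" (False), M = "Chen has signed the form" (True), V = "it is raining" (False).
In symbols: not (not D or not (M -> V))

not D = not False = True
M -> V = True -> False = False
not (M -> V) = not False = True
not D or not (M -> V) = True or True = True
not (not D or not (M -> V)) = not True = False

False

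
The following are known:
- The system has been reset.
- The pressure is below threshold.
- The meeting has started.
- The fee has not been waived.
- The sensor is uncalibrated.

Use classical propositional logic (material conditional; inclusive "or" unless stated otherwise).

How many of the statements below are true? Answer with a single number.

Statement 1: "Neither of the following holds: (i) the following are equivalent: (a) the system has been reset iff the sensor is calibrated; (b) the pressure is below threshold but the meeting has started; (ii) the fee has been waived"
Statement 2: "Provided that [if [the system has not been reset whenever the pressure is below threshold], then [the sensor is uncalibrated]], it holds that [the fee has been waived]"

Let U = "the system has been reset" (T), P = "the sensor is calibrated" (F), G = "the pressure is above threshold" (F), L = "the meeting has started" (T), Q = "the fee has been waived" (F).

Statement 1: Parsed as ((U <-> P) <-> (~G & L)) nor Q

U <-> P = T <-> F = F
~G = ~F = T
~G & L = T & T = T
(U <-> P) <-> (~G & L) = F <-> T = F
((U <-> P) <-> (~G & L)) nor Q = F nor F = T
Thus Statement 1 is true.

Statement 2: In symbols: ((~G -> ~U) -> ~P) -> Q

~G = ~F = T
~U = ~T = F
~G -> ~U = T -> F = F
~P = ~F = T
(~G -> ~U) -> ~P = F -> T = T
((~G -> ~U) -> ~P) -> Q = T -> F = F
Thus Statement 2 is false.

1 of the 2 statements is true.

1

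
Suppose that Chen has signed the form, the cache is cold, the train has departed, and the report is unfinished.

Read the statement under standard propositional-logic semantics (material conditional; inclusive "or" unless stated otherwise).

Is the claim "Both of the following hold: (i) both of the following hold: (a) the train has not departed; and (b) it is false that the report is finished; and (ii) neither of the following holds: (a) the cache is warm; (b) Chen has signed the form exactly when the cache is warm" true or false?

False.

Let R = "the train has departed" (T), S = "the report is finished" (F), Q = "the cache is warm" (F), P = "Chen has signed the form" (T).
Formalization: (¬R ∧ ¬S) ∧ (Q ↓ (P ↔ Q))

¬R = ¬T = F
¬S = ¬F = T
¬R ∧ ¬S = F ∧ T = F
P ↔ Q = T ↔ F = F
Q ↓ (P ↔ Q) = F ↓ F = T
(¬R ∧ ¬S) ∧ (Q ↓ (P ↔ Q)) = F ∧ T = F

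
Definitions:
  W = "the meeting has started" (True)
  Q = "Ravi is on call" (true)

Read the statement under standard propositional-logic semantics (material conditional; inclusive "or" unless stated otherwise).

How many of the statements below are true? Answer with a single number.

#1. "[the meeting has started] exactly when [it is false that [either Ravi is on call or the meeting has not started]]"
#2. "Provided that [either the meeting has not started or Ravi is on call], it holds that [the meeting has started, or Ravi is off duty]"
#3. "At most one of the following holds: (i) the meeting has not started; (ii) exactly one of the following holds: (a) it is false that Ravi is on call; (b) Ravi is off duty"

#1: Formalization: W ↔ ¬(Q ∨ ¬W)

¬W = ¬T = F
Q ∨ ¬W = T ∨ F = T
¬(Q ∨ ¬W) = ¬T = F
W ↔ ¬(Q ∨ ¬W) = T ↔ F = F
So #1 is false.

#2: Parsed as (¬W ∨ Q) → (W ∨ ¬Q)

¬W = ¬T = F
¬W ∨ Q = F ∨ T = T
¬Q = ¬T = F
W ∨ ¬Q = T ∨ F = T
(¬W ∨ Q) → (W ∨ ¬Q) = T → T = T
Hence #2 is true.

#3: Formalization: ¬W ↑ (¬Q ⊕ ¬Q)

¬W = ¬T = F
¬Q = ¬T = F
¬Q = ¬T = F
¬Q ⊕ ¬Q = F ⊕ F = F
¬W ↑ (¬Q ⊕ ¬Q) = F ↑ F = T
So #3 is true.

Count: 2.

2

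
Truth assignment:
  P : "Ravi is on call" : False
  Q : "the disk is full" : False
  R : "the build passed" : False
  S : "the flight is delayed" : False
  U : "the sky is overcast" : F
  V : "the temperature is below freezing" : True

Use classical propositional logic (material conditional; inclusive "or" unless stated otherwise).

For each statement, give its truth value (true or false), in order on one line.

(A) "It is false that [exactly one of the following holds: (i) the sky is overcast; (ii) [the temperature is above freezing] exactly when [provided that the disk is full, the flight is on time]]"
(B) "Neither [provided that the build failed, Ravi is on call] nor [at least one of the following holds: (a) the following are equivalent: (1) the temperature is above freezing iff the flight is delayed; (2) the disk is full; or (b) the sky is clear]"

(A): Formalization: ¬(U ⊕ (¬V ↔ (Q → ¬S)))

¬V = ¬T = F
¬S = ¬F = T
Q → ¬S = F → T = T
¬V ↔ (Q → ¬S) = F ↔ T = F
U ⊕ (¬V ↔ (Q → ¬S)) = F ⊕ F = F
¬(U ⊕ (¬V ↔ (Q → ¬S))) = ¬F = T
Thus (A) is true.

(B): Formalization: (¬R → P) ↓ (((¬V ↔ S) ↔ Q) ∨ ¬U)

¬R = ¬F = T
¬R → P = T → F = F
¬V = ¬T = F
¬V ↔ S = F ↔ F = T
(¬V ↔ S) ↔ Q = T ↔ F = F
¬U = ¬F = T
((¬V ↔ S) ↔ Q) ∨ ¬U = F ∨ T = T
(¬R → P) ↓ (((¬V ↔ S) ↔ Q) ∨ ¬U) = F ↓ T = F
So (B) is false.

(A) True / (B) False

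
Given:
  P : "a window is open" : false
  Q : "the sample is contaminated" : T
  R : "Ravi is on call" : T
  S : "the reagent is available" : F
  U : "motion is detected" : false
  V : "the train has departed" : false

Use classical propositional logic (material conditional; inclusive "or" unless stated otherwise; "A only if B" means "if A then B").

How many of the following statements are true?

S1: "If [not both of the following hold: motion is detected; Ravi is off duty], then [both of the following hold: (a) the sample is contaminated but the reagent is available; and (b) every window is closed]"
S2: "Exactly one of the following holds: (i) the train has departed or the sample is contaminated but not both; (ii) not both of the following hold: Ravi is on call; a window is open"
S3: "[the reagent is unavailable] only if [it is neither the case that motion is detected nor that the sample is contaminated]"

0

S1: Parsed as (U nand not R) -> ((Q and S) and not P)

not R = not True = False
U nand not R = False nand False = True
Q and S = True and False = False
not P = not False = True
(Q and S) and not P = False and True = False
(U nand not R) -> ((Q and S) and not P) = True -> False = False
Thus S1 is false.

S2: Parsed as (V xor Q) xor (R nand P)

V xor Q = False xor True = True
R nand P = True nand False = True
(V xor Q) xor (R nand P) = True xor True = False
So S2 is false.

S3: This is not S -> (U nor Q).

not S = not False = True
U nor Q = False nor True = False
not S -> (U nor Q) = True -> False = False
Thus S3 is false.

True statements: 0 (none).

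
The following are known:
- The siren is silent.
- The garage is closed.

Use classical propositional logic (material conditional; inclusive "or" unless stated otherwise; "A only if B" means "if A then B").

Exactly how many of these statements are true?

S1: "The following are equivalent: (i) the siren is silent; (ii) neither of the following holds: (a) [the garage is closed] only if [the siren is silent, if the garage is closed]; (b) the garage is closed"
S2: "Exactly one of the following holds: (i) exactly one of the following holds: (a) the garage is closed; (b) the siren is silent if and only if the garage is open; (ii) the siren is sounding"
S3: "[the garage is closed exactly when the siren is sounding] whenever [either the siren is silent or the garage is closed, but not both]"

2

Let P = "the siren is sounding" (F), Q = "the garage is closed" (T).

S1: This is ~P <-> ((Q -> (Q -> ~P)) nor Q).

~P = ~F = T
~P = ~F = T
Q -> ~P = T -> T = T
Q -> (Q -> ~P) = T -> T = T
(Q -> (Q -> ~P)) nor Q = T nor T = F
~P <-> ((Q -> (Q -> ~P)) nor Q) = T <-> F = F
Hence S1 is false.

S2: In symbols: (Q xor (~P <-> ~Q)) xor P

~P = ~F = T
~Q = ~T = F
~P <-> ~Q = T <-> F = F
Q xor (~P <-> ~Q) = T xor F = T
(Q xor (~P <-> ~Q)) xor P = T xor F = T
Thus S2 is true.

S3: Parsed as (~P xor Q) -> (Q <-> P)

~P = ~F = T
~P xor Q = T xor T = F
Q <-> P = T <-> F = F
(~P xor Q) -> (Q <-> P) = F -> F = T
Hence S3 is true.

True statements: 2.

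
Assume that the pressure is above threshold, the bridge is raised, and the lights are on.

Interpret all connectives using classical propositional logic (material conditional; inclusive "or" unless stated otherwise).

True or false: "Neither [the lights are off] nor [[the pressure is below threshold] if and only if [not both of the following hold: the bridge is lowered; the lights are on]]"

true

Let R = "the lights are on" (T), P = "the pressure is above threshold" (T), Q = "the bridge is raised" (T).
Formalization: ¬R ↓ (¬P ↔ (¬Q ↑ R))

¬R = ¬T = F
¬P = ¬T = F
¬Q = ¬T = F
¬Q ↑ R = F ↑ T = T
¬P ↔ (¬Q ↑ R) = F ↔ T = F
¬R ↓ (¬P ↔ (¬Q ↑ R)) = F ↓ F = T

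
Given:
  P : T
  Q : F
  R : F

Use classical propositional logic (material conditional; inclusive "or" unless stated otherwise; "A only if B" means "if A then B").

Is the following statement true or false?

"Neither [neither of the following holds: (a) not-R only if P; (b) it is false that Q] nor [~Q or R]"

Values: R=F, P=T, Q=F.
This is ((~R -> P) nor ~Q) nor (~Q | R).

~R = ~F = T
~R -> P = T -> T = T
~Q = ~F = T
(~R -> P) nor ~Q = T nor T = F
~Q = ~F = T
~Q | R = T | F = T
((~R -> P) nor ~Q) nor (~Q | R) = F nor T = F

false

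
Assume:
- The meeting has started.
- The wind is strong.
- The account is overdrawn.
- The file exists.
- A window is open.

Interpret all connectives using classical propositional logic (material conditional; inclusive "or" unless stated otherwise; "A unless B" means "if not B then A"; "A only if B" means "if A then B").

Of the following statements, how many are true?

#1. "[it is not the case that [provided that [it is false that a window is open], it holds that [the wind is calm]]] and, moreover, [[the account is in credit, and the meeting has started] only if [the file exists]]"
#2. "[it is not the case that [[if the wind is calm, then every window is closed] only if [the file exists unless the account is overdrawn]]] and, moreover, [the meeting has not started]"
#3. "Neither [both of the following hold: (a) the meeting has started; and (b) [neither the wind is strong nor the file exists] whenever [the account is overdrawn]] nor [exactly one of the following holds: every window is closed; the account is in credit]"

Let L = "a window is open" (True), U = "the wind is strong" (True), W = "the account is overdrawn" (True), R = "the meeting has started" (True), H = "the file exists" (True).

#1: This is not (not L -> not U) and ((not W and R) -> H).

not L = not True = False
not U = not True = False
not L -> not U = False -> False = True
not (not L -> not U) = not True = False
not W = not True = False
not W and R = False and True = False
(not W and R) -> H = False -> True = True
not (not L -> not U) and ((not W and R) -> H) = False and True = False
Hence #1 is false.

#2: Parsed as not ((not U -> not L) -> (H or W)) and not R

not U = not True = False
not L = not True = False
not U -> not L = False -> False = True
H or W = True or True = True
(not U -> not L) -> (H or W) = True -> True = True
not ((not U -> not L) -> (H or W)) = not True = False
not R = not True = False
not ((not U -> not L) -> (H or W)) and not R = False and False = False
So #2 is false.

#3: Parsed as (R and (W -> (U nor H))) nor (not L xor not W)

U nor H = True nor True = False
W -> (U nor H) = True -> False = False
R and (W -> (U nor H)) = True and False = False
not L = not True = False
not W = not True = False
not L xor not W = False xor False = False
(R and (W -> (U nor H))) nor (not L xor not W) = False nor False = True
So #3 is true.

Count: 1.

1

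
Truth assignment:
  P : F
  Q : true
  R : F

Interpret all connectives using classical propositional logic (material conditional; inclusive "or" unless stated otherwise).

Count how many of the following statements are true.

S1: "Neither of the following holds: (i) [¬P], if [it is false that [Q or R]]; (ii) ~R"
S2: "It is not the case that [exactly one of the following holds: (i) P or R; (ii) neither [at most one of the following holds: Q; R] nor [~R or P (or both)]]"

1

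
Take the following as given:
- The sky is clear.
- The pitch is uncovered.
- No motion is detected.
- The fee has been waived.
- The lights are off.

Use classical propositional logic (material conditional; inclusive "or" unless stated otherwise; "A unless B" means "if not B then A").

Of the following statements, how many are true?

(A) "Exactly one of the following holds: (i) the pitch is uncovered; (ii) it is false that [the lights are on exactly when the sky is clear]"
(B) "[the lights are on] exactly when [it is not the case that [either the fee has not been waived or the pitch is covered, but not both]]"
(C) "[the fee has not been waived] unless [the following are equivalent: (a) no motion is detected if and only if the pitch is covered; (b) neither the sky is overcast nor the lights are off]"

Let Q = "the pitch is covered" (F), U = "the lights are on" (F), P = "the sky is overcast" (F), S = "the fee has been waived" (T), R = "motion is detected" (F).

(A): This is ¬Q ⊕ ¬(U ↔ ¬P).

¬Q = ¬F = T
¬P = ¬F = T
U ↔ ¬P = F ↔ T = F
¬(U ↔ ¬P) = ¬F = T
¬Q ⊕ ¬(U ↔ ¬P) = T ⊕ T = F
So (A) is false.

(B): This is U ↔ ¬(¬S ⊕ Q).

¬S = ¬T = F
¬S ⊕ Q = F ⊕ F = F
¬(¬S ⊕ Q) = ¬F = T
U ↔ ¬(¬S ⊕ Q) = F ↔ T = F
Thus (B) is false.

(C): This is ¬S ∨ ((¬R ↔ Q) ↔ (P ↓ ¬U)).

¬S = ¬T = F
¬R = ¬F = T
¬R ↔ Q = T ↔ F = F
¬U = ¬F = T
P ↓ ¬U = F ↓ T = F
(¬R ↔ Q) ↔ (P ↓ ¬U) = F ↔ F = T
¬S ∨ ((¬R ↔ Q) ↔ (P ↓ ¬U)) = F ∨ T = T
Thus (C) is true.

True statements: 1.

1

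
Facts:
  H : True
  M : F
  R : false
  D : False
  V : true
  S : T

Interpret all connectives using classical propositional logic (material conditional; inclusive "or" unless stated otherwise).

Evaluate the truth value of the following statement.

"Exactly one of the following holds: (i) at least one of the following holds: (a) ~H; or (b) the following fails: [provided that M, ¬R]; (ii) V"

true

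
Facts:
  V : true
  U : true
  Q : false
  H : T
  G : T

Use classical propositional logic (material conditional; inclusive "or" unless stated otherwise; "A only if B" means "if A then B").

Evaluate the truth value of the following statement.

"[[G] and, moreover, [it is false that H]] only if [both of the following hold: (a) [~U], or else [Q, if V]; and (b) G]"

Values: G=T, H=T, U=T, V=T, Q=F.
Formalization: (G ∧ ¬H) → ((¬U ∨ (V → Q)) ∧ G)

¬H = ¬T = F
G ∧ ¬H = T ∧ F = F
¬U = ¬T = F
V → Q = T → F = F
¬U ∨ (V → Q) = F ∨ F = F
(¬U ∨ (V → Q)) ∧ G = F ∧ T = F
(G ∧ ¬H) → ((¬U ∨ (V → Q)) ∧ G) = F → F = T

True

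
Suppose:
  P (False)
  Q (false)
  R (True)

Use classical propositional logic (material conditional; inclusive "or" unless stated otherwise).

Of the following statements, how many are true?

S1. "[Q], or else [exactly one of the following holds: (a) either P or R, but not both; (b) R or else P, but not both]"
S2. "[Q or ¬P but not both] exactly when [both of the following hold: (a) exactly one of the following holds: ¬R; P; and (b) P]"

S1: Parsed as Q or ((P xor R) xor (R xor P))

P xor R = False xor True = True
R xor P = True xor False = True
(P xor R) xor (R xor P) = True xor True = False
Q or ((P xor R) xor (R xor P)) = False or False = False
Thus S1 is false.

S2: This is (Q xor not P) iff ((not R xor P) and P).

not P = not False = True
Q xor not P = False xor True = True
not R = not True = False
not R xor P = False xor False = False
(not R xor P) and P = False and False = False
(Q xor not P) iff ((not R xor P) and P) = True iff False = False
Thus S2 is false.

0 of the 2 statements are true (none).

0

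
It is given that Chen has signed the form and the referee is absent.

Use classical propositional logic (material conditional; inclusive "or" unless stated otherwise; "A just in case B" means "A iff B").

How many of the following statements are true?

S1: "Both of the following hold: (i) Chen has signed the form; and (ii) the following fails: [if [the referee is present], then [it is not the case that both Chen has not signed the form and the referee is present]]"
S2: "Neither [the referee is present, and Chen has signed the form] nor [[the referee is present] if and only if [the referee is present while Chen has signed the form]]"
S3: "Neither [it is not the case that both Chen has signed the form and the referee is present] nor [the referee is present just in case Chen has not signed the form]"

0

Let P = "Chen has signed the form" (True), Q = "the referee is present" (False).

S1: In symbols: P and not (Q -> (not P nand Q))

not P = not True = False
not P nand Q = False nand False = True
Q -> (not P nand Q) = False -> True = True
not (Q -> (not P nand Q)) = not True = False
P and not (Q -> (not P nand Q)) = True and False = False
Thus S1 is false.

S2: In symbols: (Q and P) nor (Q iff (Q and P))

Q and P = False and True = False
Q and P = False and True = False
Q iff (Q and P) = False iff False = True
(Q and P) nor (Q iff (Q and P)) = False nor True = False
So S2 is false.

S3: Parsed as (P nand Q) nor (Q iff not P)

P nand Q = True nand False = True
not P = not True = False
Q iff not P = False iff False = True
(P nand Q) nor (Q iff not P) = True nor True = False
So S3 is false.

0 of the 3 statements are true (none).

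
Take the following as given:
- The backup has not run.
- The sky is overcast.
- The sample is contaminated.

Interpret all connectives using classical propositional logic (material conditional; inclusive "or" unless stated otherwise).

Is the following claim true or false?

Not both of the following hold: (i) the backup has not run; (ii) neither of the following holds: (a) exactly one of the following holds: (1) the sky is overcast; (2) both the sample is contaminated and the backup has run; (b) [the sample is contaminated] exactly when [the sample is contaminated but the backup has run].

true

Let P = "the backup has run" (F), Q = "the sky is overcast" (T), R = "the sample is contaminated" (T).
This is ~P nand ((Q xor (R & P)) nor (R <-> (R & P))).

~P = ~F = T
R & P = T & F = F
Q xor (R & P) = T xor F = T
R & P = T & F = F
R <-> (R & P) = T <-> F = F
(Q xor (R & P)) nor (R <-> (R & P)) = T nor F = F
~P nand ((Q xor (R & P)) nor (R <-> (R & P))) = T nand F = T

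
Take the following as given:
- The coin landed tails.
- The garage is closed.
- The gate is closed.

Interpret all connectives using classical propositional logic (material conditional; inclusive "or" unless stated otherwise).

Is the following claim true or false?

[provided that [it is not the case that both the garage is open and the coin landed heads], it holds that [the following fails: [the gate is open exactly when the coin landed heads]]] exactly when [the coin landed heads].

True.

Let Q = "the garage is closed" (T), P = "the coin landed heads" (F), R = "the gate is open" (F).
Formalization: ((¬Q ↑ P) → ¬(R ↔ P)) ↔ P

¬Q = ¬T = F
¬Q ↑ P = F ↑ F = T
R ↔ P = F ↔ F = T
¬(R ↔ P) = ¬T = F
(¬Q ↑ P) → ¬(R ↔ P) = T → F = F
((¬Q ↑ P) → ¬(R ↔ P)) ↔ P = F ↔ F = T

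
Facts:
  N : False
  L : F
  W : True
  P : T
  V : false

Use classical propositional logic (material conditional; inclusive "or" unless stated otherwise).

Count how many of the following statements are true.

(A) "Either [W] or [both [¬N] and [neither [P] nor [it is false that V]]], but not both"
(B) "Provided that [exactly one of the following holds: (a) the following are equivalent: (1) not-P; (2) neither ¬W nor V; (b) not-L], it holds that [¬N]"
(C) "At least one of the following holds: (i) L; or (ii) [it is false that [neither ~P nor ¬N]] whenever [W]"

3

(A): Parsed as W xor (not N and (P nor not V))

not N = not False = True
not V = not False = True
P nor not V = True nor True = False
not N and (P nor not V) = True and False = False
W xor (not N and (P nor not V)) = True xor False = True
Thus (A) is true.

(B): Parsed as ((not P iff (not W nor V)) xor not L) -> not N

not P = not True = False
not W = not True = False
not W nor V = False nor False = True
not P iff (not W nor V) = False iff True = False
not L = not False = True
(not P iff (not W nor V)) xor not L = False xor True = True
not N = not False = True
((not P iff (not W nor V)) xor not L) -> not N = True -> True = True
Thus (B) is true.

(C): Parsed as L or (W -> not (not P nor not N))

not P = not True = False
not N = not False = True
not P nor not N = False nor True = False
not (not P nor not N) = not False = True
W -> not (not P nor not N) = True -> True = True
L or (W -> not (not P nor not N)) = False or True = True
So (C) is true.

True statements: 3.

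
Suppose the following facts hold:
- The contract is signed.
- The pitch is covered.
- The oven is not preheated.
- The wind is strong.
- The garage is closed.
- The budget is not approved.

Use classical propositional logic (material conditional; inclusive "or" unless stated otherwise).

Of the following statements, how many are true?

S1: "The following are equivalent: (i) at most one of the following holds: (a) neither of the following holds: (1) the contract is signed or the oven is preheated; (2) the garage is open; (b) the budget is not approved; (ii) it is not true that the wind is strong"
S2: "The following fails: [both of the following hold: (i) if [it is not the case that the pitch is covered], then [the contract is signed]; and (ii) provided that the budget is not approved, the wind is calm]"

Let P = "the contract is signed" (T), R = "the oven is preheated" (F), U = "the garage is closed" (T), V = "the budget is approved" (F), S = "the wind is strong" (T), Q = "the pitch is covered" (T).

S1: This is (((P | R) nor ~U) nand ~V) <-> ~S.

P | R = T | F = T
~U = ~T = F
(P | R) nor ~U = T nor F = F
~V = ~F = T
((P | R) nor ~U) nand ~V = F nand T = T
~S = ~T = F
(((P | R) nor ~U) nand ~V) <-> ~S = T <-> F = F
Hence S1 is false.

S2: Formalization: ~((~Q -> P) & (~V -> ~S))

~Q = ~T = F
~Q -> P = F -> T = T
~V = ~F = T
~S = ~T = F
~V -> ~S = T -> F = F
(~Q -> P) & (~V -> ~S) = T & F = F
~((~Q -> P) & (~V -> ~S)) = ~F = T
Thus S2 is true.

1 of the 2 statements is true (S2).

1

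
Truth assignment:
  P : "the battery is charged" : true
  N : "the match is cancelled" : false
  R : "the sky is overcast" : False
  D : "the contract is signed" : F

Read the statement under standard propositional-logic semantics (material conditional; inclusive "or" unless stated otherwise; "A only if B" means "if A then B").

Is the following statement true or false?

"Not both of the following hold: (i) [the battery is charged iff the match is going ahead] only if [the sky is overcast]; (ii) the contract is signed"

The statement is true.

This is ((P <-> ~N) -> R) nand D.

~N = ~F = T
P <-> ~N = T <-> T = T
(P <-> ~N) -> R = T -> F = F
((P <-> ~N) -> R) nand D = F nand F = T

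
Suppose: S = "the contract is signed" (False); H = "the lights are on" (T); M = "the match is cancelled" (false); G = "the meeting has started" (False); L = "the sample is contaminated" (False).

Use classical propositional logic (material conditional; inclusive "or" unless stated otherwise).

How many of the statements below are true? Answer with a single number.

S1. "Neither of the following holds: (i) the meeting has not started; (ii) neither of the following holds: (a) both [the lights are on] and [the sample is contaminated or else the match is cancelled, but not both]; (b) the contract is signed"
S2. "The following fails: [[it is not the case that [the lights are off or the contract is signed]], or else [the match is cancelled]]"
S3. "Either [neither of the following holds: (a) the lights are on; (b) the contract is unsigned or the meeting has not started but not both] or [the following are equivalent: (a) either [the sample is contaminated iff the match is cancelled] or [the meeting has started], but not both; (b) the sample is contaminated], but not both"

S1: In symbols: ~G nor ((H & (L xor M)) nor S)

~G = ~F = T
L xor M = F xor F = F
H & (L xor M) = T & F = F
(H & (L xor M)) nor S = F nor F = T
~G nor ((H & (L xor M)) nor S) = T nor T = F
Hence S1 is false.

S2: Parsed as ~(~(~H | S) | M)

~H = ~T = F
~H | S = F | F = F
~(~H | S) = ~F = T
~(~H | S) | M = T | F = T
~(~(~H | S) | M) = ~T = F
Hence S2 is false.

S3: Formalization: (H nor (~S xor ~G)) xor (((L <-> M) xor G) <-> L)

~S = ~F = T
~G = ~F = T
~S xor ~G = T xor T = F
H nor (~S xor ~G) = T nor F = F
L <-> M = F <-> F = T
(L <-> M) xor G = T xor F = T
((L <-> M) xor G) <-> L = T <-> F = F
(H nor (~S xor ~G)) xor (((L <-> M) xor G) <-> L) = F xor F = F
Thus S3 is false.

Count: 0.

0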